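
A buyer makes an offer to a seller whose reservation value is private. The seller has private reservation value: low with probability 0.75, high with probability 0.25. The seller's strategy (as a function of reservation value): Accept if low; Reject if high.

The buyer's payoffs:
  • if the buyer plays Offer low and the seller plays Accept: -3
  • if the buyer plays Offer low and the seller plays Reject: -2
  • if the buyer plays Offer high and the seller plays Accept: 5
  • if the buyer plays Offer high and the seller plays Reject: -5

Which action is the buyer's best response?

E[Offer low] = 0.75·(-3) + 0.25·(-2) = -2.75
E[Offer high] = 0.75·(5) + 0.25·(-5) = 2.5
Best response: Offer high (2.5 is the largest).

Offer high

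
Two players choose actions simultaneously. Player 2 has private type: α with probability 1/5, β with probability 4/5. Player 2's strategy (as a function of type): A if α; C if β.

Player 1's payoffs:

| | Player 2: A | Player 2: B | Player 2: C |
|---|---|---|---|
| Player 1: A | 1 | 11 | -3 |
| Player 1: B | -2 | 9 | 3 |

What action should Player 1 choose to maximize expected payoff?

E[A] = 1/5·(1) + 4/5·(-3) = -11/5
E[B] = 1/5·(-2) + 4/5·(3) = 2
Best response: B (2 is the largest).

B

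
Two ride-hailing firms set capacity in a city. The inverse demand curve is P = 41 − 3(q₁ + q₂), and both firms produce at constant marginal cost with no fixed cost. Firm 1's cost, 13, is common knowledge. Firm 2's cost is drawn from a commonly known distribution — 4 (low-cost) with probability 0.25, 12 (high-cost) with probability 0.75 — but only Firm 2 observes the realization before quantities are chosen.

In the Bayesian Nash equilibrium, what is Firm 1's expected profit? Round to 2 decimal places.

Type-c best response for Firm 2: q₂(c) = (41 − c)/6 − q₁/2.
Firm 1 maximizes expected profit; its first-order condition is 41 − 6q₁ − 3E[q₂] − 13 = 0.
Substituting E[q₂] and solving: E[c₂] = 10, so q₁ = (41 − 2·13 + 10)/9 = 2.77778.
E[P] = 41 − 3·(q₁ + E[q₂]) = 21.3333; Firm 1's expected profit = (E[P] − 13)·q₁ = (21.3333 − 13)·2.77778 = 23.1481.

23.15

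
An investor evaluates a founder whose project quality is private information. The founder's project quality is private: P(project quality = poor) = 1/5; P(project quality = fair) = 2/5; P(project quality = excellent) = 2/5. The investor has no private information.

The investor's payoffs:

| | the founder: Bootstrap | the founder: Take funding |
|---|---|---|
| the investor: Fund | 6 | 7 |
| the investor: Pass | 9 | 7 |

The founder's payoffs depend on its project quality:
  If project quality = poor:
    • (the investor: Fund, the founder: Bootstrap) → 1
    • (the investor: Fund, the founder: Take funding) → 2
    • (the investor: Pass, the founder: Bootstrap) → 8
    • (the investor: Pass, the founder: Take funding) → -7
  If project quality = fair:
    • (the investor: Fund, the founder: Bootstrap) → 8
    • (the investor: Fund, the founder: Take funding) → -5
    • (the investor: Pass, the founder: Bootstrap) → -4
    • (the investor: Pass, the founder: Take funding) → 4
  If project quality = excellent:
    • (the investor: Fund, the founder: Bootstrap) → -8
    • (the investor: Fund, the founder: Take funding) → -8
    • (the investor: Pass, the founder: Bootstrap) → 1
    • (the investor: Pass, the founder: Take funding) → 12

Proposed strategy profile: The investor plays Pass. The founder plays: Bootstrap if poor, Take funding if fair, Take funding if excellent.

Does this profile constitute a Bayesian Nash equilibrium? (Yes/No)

The investor plays Pass: E[Pass] = 1/5·(9) + 2/5·(7) + 2/5·(7) = 37/5; E[Fund] = 34/5. Best-responding. ✓
The founder (project quality poor), facing Pass: Bootstrap gives 8, Take funding gives -7. Proposed Bootstrap is best. ✓
The founder (project quality fair), facing Pass: Bootstrap gives -4, Take funding gives 4. Proposed Take funding is best. ✓
The founder (project quality excellent), facing Pass: Bootstrap gives 1, Take funding gives 12. Proposed Take funding is best. ✓

Yes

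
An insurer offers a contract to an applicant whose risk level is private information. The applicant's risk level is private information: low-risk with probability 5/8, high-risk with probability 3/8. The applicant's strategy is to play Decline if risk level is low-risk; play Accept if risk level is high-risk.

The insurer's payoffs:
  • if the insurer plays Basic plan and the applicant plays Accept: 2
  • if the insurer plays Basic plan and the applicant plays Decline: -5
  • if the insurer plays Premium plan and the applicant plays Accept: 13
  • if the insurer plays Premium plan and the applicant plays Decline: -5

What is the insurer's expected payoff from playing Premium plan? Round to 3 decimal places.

E[Premium plan] = 5/8·(-5) + 3/8·13 = (-25/8) + 39/8 = 7/4

1.750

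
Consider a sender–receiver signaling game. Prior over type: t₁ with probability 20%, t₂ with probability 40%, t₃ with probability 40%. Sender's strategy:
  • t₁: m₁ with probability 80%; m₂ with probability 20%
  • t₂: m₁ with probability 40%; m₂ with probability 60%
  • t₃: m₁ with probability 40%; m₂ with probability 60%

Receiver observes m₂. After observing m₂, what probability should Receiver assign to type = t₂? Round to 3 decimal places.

0.462

P(m₂) = 0.2·0.2 + 0.4·0.6 + 0.4·0.6 = 0.52
P(t₂ | m₂) = (0.4·0.6) / 0.52 = 0.24 / 0.52 = 0.461538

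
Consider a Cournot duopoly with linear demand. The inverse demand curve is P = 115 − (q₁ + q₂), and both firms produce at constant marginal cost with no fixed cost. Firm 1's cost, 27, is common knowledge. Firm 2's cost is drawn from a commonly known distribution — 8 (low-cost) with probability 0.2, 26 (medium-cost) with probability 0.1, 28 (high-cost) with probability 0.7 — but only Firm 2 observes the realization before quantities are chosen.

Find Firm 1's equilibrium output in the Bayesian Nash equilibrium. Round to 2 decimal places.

28.27

Type-c best response for Firm 2: q₂(c) = (115 − c)/2 − q₁/2.
Firm 1 maximizes expected profit; its first-order condition is 115 − 2q₁ − E[q₂] − 27 = 0.
Substituting E[q₂] and solving: E[c₂] = 23.8, so q₁ = (115 − 2·27 + 23.8)/3 = 28.2667.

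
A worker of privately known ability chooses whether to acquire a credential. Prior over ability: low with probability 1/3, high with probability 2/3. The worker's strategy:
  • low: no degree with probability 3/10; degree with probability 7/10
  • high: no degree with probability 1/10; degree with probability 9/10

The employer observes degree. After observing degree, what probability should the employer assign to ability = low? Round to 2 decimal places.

P(degree) = (1/3)·(7/10) + (2/3)·(9/10) = 5/6
P(low | degree) = ((1/3)·(7/10)) / (5/6) = (7/30) / (5/6) = 7/25

0.28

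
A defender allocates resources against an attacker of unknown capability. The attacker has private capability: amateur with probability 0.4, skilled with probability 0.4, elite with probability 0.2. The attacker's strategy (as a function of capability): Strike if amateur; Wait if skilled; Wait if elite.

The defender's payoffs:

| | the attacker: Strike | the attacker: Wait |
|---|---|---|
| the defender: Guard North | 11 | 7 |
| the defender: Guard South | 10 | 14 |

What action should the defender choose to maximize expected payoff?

E[Guard North] = 0.4·(11) + 0.4·(7) + 0.2·(7) = 8.6
E[Guard South] = 0.4·(10) + 0.4·(14) + 0.2·(14) = 12.4
Best response: Guard South (12.4 is the largest).

Guard South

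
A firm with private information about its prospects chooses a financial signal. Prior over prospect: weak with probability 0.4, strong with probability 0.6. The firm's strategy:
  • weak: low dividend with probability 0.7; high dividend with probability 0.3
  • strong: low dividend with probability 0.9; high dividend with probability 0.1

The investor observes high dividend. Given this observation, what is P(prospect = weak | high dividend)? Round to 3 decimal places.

P(high dividend) = 0.4·0.3 + 0.6·0.1 = 0.18
P(weak | high dividend) = (0.4·0.3) / 0.18 = 0.12 / 0.18 = 0.666667

0.667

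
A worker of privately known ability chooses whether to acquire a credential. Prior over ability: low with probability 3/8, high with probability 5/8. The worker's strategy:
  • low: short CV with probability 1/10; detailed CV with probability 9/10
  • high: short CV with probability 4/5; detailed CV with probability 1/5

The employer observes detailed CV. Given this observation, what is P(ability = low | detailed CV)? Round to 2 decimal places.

P(detailed CV) = (3/8)·(9/10) + (5/8)·(1/5) = 37/80
P(low | detailed CV) = ((3/8)·(9/10)) / (37/80) = (27/80) / (37/80) = 27/37

0.73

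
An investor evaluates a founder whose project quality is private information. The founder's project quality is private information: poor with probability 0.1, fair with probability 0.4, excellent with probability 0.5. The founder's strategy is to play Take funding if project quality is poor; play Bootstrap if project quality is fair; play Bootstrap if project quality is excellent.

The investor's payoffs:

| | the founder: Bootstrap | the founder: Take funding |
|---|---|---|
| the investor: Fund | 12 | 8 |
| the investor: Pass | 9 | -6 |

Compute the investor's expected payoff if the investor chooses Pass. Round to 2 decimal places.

E[Pass] = 0.1·(-6) + 0.4·9 + 0.5·9 = (-0.6) + 3.6 + 4.5 = 7.5

7.50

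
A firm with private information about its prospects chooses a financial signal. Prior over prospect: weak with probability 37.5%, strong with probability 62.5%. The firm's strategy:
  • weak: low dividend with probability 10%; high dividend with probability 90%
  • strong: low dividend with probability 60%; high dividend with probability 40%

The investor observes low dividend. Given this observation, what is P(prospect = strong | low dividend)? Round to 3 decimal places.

P(low dividend) = 0.375·0.1 + 0.625·0.6 = 0.4125
P(strong | low dividend) = (0.625·0.6) / 0.4125 = 0.375 / 0.4125 = 0.909091

0.909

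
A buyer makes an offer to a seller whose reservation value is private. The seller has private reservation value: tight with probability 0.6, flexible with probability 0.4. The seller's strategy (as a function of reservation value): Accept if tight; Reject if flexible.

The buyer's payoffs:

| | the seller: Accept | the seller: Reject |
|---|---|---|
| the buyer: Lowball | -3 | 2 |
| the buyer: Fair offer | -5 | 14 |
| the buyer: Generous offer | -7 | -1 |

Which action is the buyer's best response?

E[Lowball] = 0.6·(-3) + 0.4·(2) = -1
E[Fair offer] = 0.6·(-5) + 0.4·(14) = 2.6
E[Generous offer] = 0.6·(-7) + 0.4·(-1) = -4.6
Best response: Fair offer (2.6 is the largest).

Fair offer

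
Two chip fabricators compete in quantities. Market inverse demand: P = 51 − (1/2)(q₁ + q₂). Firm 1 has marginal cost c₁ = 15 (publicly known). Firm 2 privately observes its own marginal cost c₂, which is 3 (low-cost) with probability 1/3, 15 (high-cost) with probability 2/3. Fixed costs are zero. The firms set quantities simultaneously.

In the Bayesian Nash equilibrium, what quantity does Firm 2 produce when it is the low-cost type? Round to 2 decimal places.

Firm 2 with cost c maximizes (51 − (1/2)(q₁+q₂) − c)·q₂, giving q₂(c) = (51 − c − (1/2)q₁).
E[c₂] = 1/3·3 + 2/3·15 = 11
Firm 1's FOC against E[q₂] yields q₁ = (51 − 2·15 + E[c₂])/(3/2) = (51 − 30 + 11)/(3/2) = 21.3333.
q₂(low-cost) = (51 − 3 − (1/2)·21.3333) = 37.3333.

37.33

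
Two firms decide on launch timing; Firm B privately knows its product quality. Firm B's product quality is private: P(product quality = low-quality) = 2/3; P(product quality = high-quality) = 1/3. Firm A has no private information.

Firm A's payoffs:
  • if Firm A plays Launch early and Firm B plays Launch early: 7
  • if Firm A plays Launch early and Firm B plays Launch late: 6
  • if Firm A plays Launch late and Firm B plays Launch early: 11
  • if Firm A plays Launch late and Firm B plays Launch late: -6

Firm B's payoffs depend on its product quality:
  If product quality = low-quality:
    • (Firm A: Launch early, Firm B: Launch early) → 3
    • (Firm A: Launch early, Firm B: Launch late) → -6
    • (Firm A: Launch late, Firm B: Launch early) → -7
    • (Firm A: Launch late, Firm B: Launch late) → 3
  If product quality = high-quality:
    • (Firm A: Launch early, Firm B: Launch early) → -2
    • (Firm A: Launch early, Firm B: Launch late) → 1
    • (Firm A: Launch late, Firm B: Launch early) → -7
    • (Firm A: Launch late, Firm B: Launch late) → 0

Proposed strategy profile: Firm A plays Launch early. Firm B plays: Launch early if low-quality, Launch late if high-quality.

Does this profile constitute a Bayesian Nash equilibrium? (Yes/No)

Yes

A profile is a BNE iff every type of every player is best-responding given beliefs about the other side.
Firm A plays Launch early: E[Launch early] = 2/3·(7) + 1/3·(6) = 20/3; E[Launch late] = 16/3. Best-responding. ✓
Firm B (product quality low-quality), facing Launch early: Launch early gives 3, Launch late gives -6. Proposed Launch early is best. ✓
Firm B (product quality high-quality), facing Launch early: Launch early gives -2, Launch late gives 1. Proposed Launch late is best. ✓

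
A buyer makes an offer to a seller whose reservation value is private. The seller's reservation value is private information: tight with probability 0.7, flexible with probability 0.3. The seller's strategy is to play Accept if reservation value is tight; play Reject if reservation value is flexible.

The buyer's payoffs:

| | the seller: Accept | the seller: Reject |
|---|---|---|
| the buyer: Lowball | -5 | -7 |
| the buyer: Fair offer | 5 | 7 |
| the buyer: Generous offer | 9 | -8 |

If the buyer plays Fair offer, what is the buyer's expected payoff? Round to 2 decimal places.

E[Fair offer] = 0.7·5 + 0.3·7 = 3.5 + 2.1 = 5.6

5.60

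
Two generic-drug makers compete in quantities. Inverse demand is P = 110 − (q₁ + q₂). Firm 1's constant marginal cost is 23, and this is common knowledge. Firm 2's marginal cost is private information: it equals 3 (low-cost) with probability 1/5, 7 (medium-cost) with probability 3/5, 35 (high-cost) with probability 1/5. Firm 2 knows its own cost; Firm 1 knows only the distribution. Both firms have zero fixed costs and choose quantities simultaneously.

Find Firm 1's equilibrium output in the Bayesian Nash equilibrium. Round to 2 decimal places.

Each type of Firm 2 best-responds to q₁; Firm 1 best-responds to the expected q₂ over Firm 2's types.
Firm 2 with cost c maximizes (110 − (q₁+q₂) − c)·q₂, giving q₂(c) = (110 − c − q₁)/2.
E[c₂] = 1/5·3 + 3/5·7 + 1/5·35 = 11.8
Firm 1's FOC against E[q₂] yields q₁ = (110 − 2·23 + E[c₂])/3 = (110 − 46 + 11.8)/3 = 25.2667.

25.27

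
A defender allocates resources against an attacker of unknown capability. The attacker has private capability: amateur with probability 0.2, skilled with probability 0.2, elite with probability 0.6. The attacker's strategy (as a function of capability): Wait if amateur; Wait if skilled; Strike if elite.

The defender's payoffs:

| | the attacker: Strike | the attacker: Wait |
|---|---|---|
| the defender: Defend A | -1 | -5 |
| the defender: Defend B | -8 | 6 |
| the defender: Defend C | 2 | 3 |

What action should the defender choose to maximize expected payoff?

E[Defend A] = 0.2·(-5) + 0.2·(-5) + 0.6·(-1) = -2.6
E[Defend B] = 0.2·(6) + 0.2·(6) + 0.6·(-8) = -2.4
E[Defend C] = 0.2·(3) + 0.2·(3) + 0.6·(2) = 2.4
Best response: Defend C (2.4 is the largest).

Defend C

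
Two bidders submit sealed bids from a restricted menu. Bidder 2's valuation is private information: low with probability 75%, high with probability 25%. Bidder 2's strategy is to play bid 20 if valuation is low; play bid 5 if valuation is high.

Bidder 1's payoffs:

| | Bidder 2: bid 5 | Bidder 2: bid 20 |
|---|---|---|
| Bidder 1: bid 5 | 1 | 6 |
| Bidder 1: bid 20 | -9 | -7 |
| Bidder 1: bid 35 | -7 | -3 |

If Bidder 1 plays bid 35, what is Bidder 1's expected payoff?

-4

Take the expectation over Bidder 2's valuation, weighting each type's action by its prior probability.
E[bid 35] = 0.75·(-3) + 0.25·(-7) = (-2.25) + (-1.75) = -4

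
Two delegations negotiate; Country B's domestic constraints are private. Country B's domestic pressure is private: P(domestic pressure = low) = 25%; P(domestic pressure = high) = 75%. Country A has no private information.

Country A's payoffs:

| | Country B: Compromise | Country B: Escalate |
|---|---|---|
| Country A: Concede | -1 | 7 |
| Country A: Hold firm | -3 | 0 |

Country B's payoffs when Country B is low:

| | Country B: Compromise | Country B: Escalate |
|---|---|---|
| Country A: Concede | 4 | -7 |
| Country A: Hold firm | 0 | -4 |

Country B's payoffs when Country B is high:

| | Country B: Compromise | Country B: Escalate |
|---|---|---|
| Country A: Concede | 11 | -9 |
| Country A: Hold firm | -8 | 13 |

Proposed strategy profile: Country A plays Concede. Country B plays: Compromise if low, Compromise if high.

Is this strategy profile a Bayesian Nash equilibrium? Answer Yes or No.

Yes

Country A plays Concede: E[Concede] = 0.25·(-1) + 0.75·(-1) = -1; E[Hold firm] = -3. Best-responding. ✓
Country B (domestic pressure low), facing Concede: Compromise gives 4, Escalate gives -7. Proposed Compromise is best. ✓
Country B (domestic pressure high), facing Concede: Compromise gives 11, Escalate gives -9. Proposed Compromise is best. ✓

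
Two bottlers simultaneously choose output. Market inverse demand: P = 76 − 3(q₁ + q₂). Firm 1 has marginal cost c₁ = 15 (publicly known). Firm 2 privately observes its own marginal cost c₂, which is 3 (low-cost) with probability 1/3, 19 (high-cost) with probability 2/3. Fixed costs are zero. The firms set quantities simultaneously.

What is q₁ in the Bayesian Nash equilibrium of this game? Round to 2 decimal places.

Firm 2 with cost c maximizes (76 − 3(q₁+q₂) − c)·q₂, giving q₂(c) = (76 − c − 3q₁)/6.
E[c₂] = 1/3·3 + 2/3·19 = 13.6667
Firm 1's FOC against E[q₂] yields q₁ = (76 − 2·15 + E[c₂])/9 = (76 − 30 + 13.6667)/9 = 6.62963.

6.63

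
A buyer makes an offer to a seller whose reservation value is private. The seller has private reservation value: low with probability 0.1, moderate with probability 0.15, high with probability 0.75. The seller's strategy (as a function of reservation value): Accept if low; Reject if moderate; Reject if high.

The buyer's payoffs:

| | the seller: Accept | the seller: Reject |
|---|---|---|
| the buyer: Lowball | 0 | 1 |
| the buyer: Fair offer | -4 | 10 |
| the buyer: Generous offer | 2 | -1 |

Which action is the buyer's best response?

Fair offer

E[Lowball] = 0.1·(0) + 0.15·(1) + 0.75·(1) = 0.9
E[Fair offer] = 0.1·(-4) + 0.15·(10) + 0.75·(10) = 8.6
E[Generous offer] = 0.1·(2) + 0.15·(-1) + 0.75·(-1) = -0.7
Best response: Fair offer (8.6 is the largest).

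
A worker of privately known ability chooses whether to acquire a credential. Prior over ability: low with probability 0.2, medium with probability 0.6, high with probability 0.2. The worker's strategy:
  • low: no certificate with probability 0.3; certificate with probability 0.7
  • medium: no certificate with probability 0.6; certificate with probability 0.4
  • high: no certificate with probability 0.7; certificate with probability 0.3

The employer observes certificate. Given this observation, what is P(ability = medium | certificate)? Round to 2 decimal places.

0.55

Apply Bayes' rule using the sender's strategy as the likelihood.
P(certificate) = 0.2·0.7 + 0.6·0.4 + 0.2·0.3 = 0.44
P(medium | certificate) = (0.6·0.4) / 0.44 = 0.24 / 0.44 = 0.545455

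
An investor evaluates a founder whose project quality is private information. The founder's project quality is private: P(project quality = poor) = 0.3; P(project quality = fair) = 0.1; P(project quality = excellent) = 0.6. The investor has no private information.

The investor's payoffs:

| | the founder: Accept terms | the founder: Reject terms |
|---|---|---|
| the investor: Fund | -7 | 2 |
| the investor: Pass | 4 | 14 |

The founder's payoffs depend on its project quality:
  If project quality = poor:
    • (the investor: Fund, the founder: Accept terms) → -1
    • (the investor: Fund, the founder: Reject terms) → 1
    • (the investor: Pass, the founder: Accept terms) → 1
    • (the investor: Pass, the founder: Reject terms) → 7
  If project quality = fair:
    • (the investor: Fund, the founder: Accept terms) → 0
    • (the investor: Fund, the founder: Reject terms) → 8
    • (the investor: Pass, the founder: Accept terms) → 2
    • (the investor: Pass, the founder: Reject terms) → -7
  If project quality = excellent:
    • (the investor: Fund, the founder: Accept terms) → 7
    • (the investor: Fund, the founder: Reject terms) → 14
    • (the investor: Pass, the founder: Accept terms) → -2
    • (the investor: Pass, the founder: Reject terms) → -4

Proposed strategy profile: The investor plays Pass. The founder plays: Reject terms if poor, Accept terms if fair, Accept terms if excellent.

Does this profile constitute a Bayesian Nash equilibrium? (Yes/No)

Yes

A profile is a BNE iff every type of every player is best-responding given beliefs about the other side.
The investor plays Pass: E[Pass] = 0.3·(14) + 0.1·(4) + 0.6·(4) = 7; E[Fund] = -4.3. Best-responding. ✓
The founder (project quality poor), facing Pass: Accept terms gives 1, Reject terms gives 7. Proposed Reject terms is best. ✓
The founder (project quality fair), facing Pass: Accept terms gives 2, Reject terms gives -7. Proposed Accept terms is best. ✓
The founder (project quality excellent), facing Pass: Accept terms gives -2, Reject terms gives -4. Proposed Accept terms is best. ✓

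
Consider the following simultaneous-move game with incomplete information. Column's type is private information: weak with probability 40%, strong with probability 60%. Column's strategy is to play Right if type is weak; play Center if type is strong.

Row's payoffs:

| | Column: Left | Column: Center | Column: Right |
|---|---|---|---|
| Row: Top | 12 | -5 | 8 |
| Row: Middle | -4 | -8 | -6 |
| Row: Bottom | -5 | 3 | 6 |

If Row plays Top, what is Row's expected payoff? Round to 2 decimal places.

0.20

Take the expectation over Column's type, weighting each type's action by its prior probability.
E[Top] = 0.4·8 + 0.6·(-5) = 3.2 + (-3) = 0.2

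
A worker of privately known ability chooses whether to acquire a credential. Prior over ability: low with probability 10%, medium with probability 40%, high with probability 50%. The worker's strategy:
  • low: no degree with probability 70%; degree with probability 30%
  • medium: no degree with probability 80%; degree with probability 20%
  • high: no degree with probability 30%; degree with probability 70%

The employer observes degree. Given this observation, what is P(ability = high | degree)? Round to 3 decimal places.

0.761

P(degree) = 0.1·0.3 + 0.4·0.2 + 0.5·0.7 = 0.46
P(high | degree) = (0.5·0.7) / 0.46 = 0.35 / 0.46 = 0.76087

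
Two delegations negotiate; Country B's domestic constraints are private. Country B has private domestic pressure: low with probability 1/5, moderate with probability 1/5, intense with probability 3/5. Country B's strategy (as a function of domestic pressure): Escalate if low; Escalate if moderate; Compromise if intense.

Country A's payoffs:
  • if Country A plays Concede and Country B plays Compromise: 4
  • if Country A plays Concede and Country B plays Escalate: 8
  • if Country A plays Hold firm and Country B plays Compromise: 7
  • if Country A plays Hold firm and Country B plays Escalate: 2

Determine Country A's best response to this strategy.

Concede

Compute Country A's expected payoff for each action, taking the expectation over Country B's type.
E[Concede] = 1/5·(8) + 1/5·(8) + 3/5·(4) = 28/5
E[Hold firm] = 1/5·(2) + 1/5·(2) + 3/5·(7) = 5
Best response: Concede (28/5 is the largest).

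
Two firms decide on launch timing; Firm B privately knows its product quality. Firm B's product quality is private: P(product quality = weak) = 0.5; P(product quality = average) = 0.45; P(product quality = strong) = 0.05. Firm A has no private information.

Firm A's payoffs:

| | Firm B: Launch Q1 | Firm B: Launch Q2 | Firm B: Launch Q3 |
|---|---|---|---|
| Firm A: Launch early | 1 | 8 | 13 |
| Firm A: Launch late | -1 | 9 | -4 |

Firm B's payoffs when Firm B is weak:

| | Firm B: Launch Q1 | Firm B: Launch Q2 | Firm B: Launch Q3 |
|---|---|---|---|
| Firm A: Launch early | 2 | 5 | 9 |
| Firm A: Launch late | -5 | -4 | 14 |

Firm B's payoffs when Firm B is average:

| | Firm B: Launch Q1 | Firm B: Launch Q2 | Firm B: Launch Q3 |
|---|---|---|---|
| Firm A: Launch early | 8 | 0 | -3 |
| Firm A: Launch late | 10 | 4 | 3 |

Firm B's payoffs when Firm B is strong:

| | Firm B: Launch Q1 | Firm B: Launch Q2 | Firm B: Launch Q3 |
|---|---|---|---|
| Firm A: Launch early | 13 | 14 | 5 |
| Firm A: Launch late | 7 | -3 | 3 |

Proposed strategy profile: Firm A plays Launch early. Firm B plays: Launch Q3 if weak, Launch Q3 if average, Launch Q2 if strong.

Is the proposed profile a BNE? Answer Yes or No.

No

A profile is a BNE iff every type of every player is best-responding given beliefs about the other side.
Firm A plays Launch early: E[Launch early] = 0.5·(13) + 0.45·(13) + 0.05·(8) = 12.75; E[Launch late] = -3.35. Best-responding. ✓
Firm B (product quality weak), facing Launch early: Launch Q1 gives 2, Launch Q2 gives 5, Launch Q3 gives 9. Proposed Launch Q3 is best. ✓
Firm B (product quality average), facing Launch early: Launch Q1 gives 8, Launch Q2 gives 0, Launch Q3 gives -3. Proposed Launch Q3 is not best — profitable deviation exists. ✗
Firm B (product quality strong), facing Launch early: Launch Q1 gives 13, Launch Q2 gives 14, Launch Q3 gives 5. Proposed Launch Q2 is best. ✓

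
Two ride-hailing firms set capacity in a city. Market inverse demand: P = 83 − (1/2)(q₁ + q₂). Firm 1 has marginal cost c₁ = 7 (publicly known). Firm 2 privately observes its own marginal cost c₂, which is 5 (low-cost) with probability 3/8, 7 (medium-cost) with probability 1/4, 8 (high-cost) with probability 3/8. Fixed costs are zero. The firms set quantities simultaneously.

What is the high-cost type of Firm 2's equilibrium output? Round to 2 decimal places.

49.79

Each type of Firm 2 best-responds to q₁; Firm 1 best-responds to the expected q₂ over Firm 2's types.
Firm 2 with cost c maximizes (83 − (1/2)(q₁+q₂) − c)·q₂, giving q₂(c) = (83 − c − (1/2)q₁).
E[c₂] = 3/8·5 + 1/4·7 + 3/8·8 = 6.625
Firm 1's FOC against E[q₂] yields q₁ = (83 − 2·7 + E[c₂])/(3/2) = (83 − 14 + 6.625)/(3/2) = 50.4167.
q₂(high-cost) = (83 − 8 − (1/2)·50.4167) = 49.7917.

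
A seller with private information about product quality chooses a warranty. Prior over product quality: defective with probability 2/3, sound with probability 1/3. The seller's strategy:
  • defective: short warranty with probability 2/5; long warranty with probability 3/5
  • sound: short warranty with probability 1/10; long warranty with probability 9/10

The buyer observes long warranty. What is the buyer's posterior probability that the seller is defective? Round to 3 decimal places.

0.571

P(long warranty) = (2/3)·(3/5) + (1/3)·(9/10) = 7/10
P(defective | long warranty) = ((2/3)·(3/5)) / (7/10) = (2/5) / (7/10) = 4/7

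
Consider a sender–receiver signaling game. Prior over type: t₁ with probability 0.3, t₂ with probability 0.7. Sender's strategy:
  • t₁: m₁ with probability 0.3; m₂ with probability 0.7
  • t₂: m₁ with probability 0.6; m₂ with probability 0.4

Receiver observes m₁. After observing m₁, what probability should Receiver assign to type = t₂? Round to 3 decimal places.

0.824

P(m₁) = 0.3·0.3 + 0.7·0.6 = 0.51
P(t₂ | m₁) = (0.7·0.6) / 0.51 = 0.42 / 0.51 = 0.823529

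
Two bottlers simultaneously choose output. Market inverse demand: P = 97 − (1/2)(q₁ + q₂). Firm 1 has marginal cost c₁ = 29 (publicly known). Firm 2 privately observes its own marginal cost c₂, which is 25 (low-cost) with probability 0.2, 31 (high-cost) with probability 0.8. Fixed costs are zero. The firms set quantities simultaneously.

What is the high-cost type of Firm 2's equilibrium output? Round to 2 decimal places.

Type-c best response for Firm 2: q₂(c) = (97 − c) − q₁/2.
Firm 1 maximizes expected profit; its first-order condition is 97 − q₁ − (1/2)E[q₂] − 29 = 0.
Substituting E[q₂] and solving: E[c₂] = 29.8, so q₁ = (97 − 2·29 + 29.8)/(3/2) = 45.8667.
q₂(high-cost) = (97 − 31 − (1/2)·45.8667) = 43.0667.

43.07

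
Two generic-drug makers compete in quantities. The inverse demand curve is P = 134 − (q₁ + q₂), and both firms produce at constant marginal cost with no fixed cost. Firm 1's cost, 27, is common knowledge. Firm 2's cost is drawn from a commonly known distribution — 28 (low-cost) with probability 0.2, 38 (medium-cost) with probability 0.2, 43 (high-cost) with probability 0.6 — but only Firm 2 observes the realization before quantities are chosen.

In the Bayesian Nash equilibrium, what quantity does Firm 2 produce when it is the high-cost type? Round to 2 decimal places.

Type-c best response for Firm 2: q₂(c) = (134 − c)/2 − q₁/2.
Firm 1 maximizes expected profit; its first-order condition is 134 − 2q₁ − E[q₂] − 27 = 0.
Substituting E[q₂] and solving: E[c₂] = 39, so q₁ = (134 − 2·27 + 39)/3 = 39.6667.
q₂(high-cost) = (134 − 43 − 39.6667)/2 = 25.6667.

25.67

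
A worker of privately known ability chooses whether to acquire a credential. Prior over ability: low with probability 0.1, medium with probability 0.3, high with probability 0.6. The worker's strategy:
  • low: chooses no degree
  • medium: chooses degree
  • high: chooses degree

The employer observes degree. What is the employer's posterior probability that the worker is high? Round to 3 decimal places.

0.667

P(degree) = 0.1·0 + 0.3·1 + 0.6·1 = 0.9
P(high | degree) = (0.6·1) / 0.9 = 0.6 / 0.9 = 0.666667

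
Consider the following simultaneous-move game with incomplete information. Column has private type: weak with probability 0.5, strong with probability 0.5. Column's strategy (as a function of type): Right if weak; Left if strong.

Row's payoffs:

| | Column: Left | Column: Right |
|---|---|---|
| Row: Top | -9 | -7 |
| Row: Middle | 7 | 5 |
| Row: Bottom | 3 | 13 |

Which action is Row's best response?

E[Top] = 0.5·(-7) + 0.5·(-9) = -8
E[Middle] = 0.5·(5) + 0.5·(7) = 6
E[Bottom] = 0.5·(13) + 0.5·(3) = 8
Best response: Bottom (8 is the largest).

Bottom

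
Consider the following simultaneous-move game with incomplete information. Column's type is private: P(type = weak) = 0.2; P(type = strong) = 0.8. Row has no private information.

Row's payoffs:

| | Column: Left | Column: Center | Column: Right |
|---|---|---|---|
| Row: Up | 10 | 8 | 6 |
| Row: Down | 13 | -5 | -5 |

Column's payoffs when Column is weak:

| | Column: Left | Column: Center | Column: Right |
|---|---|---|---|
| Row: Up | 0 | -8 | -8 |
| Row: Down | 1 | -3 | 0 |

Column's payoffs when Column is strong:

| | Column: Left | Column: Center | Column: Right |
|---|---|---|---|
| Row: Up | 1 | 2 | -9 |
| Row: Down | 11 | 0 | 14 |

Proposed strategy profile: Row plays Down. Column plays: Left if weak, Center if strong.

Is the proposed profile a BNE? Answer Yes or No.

Row plays Down: E[Down] = 0.2·(13) + 0.8·(-5) = -1.4; E[Up] = 8.4. Not best-responding. ✗
Column (type weak), facing Down: Left gives 1, Center gives -3, Right gives 0. Proposed Left is best. ✓
Column (type strong), facing Down: Left gives 11, Center gives 0, Right gives 14. Proposed Center is not best — profitable deviation exists. ✗

No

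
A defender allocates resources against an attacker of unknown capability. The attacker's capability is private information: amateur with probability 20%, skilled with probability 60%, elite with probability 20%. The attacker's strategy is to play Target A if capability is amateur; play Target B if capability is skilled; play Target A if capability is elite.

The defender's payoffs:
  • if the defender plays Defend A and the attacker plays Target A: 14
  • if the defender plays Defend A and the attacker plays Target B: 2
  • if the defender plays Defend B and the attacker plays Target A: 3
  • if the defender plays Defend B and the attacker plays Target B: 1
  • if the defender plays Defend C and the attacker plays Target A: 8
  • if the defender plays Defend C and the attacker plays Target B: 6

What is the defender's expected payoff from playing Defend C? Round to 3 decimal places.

6.800

Take the expectation over the attacker's capability, weighting each type's action by its prior probability.
E[Defend C] = 0.2·8 + 0.6·6 + 0.2·8 = 1.6 + 3.6 + 1.6 = 6.8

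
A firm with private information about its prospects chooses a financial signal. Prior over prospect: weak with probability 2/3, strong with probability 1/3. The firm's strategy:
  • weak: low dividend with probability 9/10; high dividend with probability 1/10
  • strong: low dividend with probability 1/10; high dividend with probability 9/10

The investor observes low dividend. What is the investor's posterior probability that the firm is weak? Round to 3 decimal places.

0.947

Apply Bayes' rule using the sender's strategy as the likelihood.
P(low dividend) = (2/3)·(9/10) + (1/3)·(1/10) = 19/30
P(weak | low dividend) = ((2/3)·(9/10)) / (19/30) = (3/5) / (19/30) = 18/19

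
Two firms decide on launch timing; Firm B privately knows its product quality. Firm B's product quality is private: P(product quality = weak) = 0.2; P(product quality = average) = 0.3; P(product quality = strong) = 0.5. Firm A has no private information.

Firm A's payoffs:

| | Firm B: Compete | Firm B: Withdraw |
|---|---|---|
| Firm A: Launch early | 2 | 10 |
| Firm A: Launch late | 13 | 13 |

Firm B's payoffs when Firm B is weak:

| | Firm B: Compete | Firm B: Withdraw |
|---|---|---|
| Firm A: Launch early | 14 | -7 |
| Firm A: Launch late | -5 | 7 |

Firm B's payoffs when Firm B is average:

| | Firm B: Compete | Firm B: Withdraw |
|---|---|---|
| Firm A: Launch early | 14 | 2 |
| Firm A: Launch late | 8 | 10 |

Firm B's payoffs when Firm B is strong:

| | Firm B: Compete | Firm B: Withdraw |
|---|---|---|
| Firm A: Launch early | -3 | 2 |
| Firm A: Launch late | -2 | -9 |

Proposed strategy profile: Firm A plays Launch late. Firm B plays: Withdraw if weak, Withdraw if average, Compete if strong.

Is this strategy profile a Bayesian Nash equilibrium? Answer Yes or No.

A profile is a BNE iff every type of every player is best-responding given beliefs about the other side.
Firm A plays Launch late: E[Launch late] = 0.2·(13) + 0.3·(13) + 0.5·(13) = 13; E[Launch early] = 6. Best-responding. ✓
Firm B (product quality weak), facing Launch late: Compete gives -5, Withdraw gives 7. Proposed Withdraw is best. ✓
Firm B (product quality average), facing Launch late: Compete gives 8, Withdraw gives 10. Proposed Withdraw is best. ✓
Firm B (product quality strong), facing Launch late: Compete gives -2, Withdraw gives -9. Proposed Compete is best. ✓

Yes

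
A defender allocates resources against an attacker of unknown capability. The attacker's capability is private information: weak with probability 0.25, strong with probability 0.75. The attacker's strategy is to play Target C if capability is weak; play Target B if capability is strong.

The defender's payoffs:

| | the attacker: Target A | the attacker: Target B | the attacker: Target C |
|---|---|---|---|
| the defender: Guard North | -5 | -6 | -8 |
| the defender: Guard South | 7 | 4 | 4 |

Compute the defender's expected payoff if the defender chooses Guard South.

4

Take the expectation over the attacker's capability, weighting each type's action by its prior probability.
E[Guard South] = 0.25·4 + 0.75·4 = 1 + 3 = 4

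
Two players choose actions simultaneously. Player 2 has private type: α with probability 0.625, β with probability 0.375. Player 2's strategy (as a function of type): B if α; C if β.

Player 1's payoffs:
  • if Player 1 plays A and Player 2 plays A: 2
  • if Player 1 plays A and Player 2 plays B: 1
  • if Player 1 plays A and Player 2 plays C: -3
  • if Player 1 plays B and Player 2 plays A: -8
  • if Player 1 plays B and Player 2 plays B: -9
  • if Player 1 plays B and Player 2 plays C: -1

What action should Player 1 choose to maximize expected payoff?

A

Compute Player 1's expected payoff for each action, taking the expectation over Player 2's type.
E[A] = 0.625·(1) + 0.375·(-3) = -0.5
E[B] = 0.625·(-9) + 0.375·(-1) = -6
Best response: A (-0.5 is the largest).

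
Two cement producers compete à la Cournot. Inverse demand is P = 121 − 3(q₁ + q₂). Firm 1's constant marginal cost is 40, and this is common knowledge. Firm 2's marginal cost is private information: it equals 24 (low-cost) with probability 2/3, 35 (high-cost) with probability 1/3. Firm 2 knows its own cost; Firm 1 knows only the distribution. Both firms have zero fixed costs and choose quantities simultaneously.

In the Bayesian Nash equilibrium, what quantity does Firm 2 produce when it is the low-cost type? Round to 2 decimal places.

Firm 2 with cost c maximizes (121 − 3(q₁+q₂) − c)·q₂, giving q₂(c) = (121 − c − 3q₁)/6.
E[c₂] = 2/3·24 + 1/3·35 = 27.6667
Firm 1's FOC against E[q₂] yields q₁ = (121 − 2·40 + E[c₂])/9 = (121 − 80 + 27.6667)/9 = 7.62963.
q₂(low-cost) = (121 − 24 − 3·7.62963)/6 = 12.3519.

12.35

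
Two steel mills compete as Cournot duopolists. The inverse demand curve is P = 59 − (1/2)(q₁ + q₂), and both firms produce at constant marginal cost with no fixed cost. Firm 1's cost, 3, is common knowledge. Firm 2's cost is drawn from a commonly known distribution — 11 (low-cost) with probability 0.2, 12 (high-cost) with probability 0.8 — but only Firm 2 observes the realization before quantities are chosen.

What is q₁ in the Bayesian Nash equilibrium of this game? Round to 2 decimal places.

Firm 2 with cost c maximizes (59 − (1/2)(q₁+q₂) − c)·q₂, giving q₂(c) = (59 − c − (1/2)q₁).
E[c₂] = 0.2·11 + 0.8·12 = 11.8
Firm 1's FOC against E[q₂] yields q₁ = (59 − 2·3 + E[c₂])/(3/2) = (59 − 6 + 11.8)/(3/2) = 43.2.

43.20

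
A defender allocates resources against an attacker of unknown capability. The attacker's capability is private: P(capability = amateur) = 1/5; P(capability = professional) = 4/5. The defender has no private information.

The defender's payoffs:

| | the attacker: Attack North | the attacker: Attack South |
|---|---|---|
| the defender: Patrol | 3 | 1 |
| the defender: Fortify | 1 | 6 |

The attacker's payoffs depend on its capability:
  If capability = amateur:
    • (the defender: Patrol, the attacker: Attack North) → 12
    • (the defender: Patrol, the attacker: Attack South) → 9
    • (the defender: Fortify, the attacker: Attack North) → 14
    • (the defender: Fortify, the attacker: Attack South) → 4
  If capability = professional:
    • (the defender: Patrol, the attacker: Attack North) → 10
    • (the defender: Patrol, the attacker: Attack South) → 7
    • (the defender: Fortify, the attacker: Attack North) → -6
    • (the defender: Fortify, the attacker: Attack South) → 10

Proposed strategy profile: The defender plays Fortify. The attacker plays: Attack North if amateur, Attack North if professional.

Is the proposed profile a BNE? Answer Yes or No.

The defender plays Fortify: E[Fortify] = 1/5·(1) + 4/5·(1) = 1; E[Patrol] = 3. Not best-responding. ✗
The attacker (capability amateur), facing Fortify: Attack North gives 14, Attack South gives 4. Proposed Attack North is best. ✓
The attacker (capability professional), facing Fortify: Attack North gives -6, Attack South gives 10. Proposed Attack North is not best — profitable deviation exists. ✗

No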